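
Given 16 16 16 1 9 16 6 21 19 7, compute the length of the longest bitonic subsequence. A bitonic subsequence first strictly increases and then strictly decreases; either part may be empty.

6

Let inc[i] be the LIS ending at i and dec[i] the longest strictly decreasing subsequence starting at i. inc = [1, 1, 1, 1, 2, 3, 2, 4, 4, 3], dec = [3, 3, 3, 1, 2, 2, 1, 3, 2, 1].
max_i inc[i]+dec[i]−1 = 6, with one witness 1, 9, 16, 21, 19, 7.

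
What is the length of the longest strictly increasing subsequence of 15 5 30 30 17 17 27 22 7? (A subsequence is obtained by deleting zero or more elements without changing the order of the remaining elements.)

3

Scanning left to right, the best length ending at each element is: 15→1, 5→1, 30→2, 30→2, 17→2, 17→2, 27→3, 22→3, 7→2.
So the longest increasing subsequence has length 3, e.g. 15, 17, 27.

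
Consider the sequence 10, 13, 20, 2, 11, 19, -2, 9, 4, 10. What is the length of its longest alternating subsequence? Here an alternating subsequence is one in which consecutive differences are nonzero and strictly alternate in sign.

Track the best alternating length ending on an up-step vs a down-step at each position: up/down = 1/1, 2/1, 2/1, 1/3, 4/3, 4/3, 1/5, 6/5, 6/7, 8/5.
The maximum over both is 8; one such subsequence is 10, 13, 2, 11, -2, 9, 4, 10.

8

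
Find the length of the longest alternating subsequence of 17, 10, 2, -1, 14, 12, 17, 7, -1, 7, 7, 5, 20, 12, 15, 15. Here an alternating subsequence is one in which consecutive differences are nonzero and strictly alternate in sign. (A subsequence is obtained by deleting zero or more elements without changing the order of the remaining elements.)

11

A longest alternating subsequence is 17, 10, 14, 12, 17, -1, 7, 5, 20, 12, 15 (positions 1,2,5,6,7,9,10,12,13,14,15); its 10 consecutive differences strictly alternate in sign, and length 11 is optimal.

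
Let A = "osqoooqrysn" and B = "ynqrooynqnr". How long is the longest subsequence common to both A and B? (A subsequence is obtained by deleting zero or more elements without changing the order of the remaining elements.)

5

Backtracking the LCS table gives one alignment: q (A3,B3) → o (A4,B5) → o (A5,B6) → q (A7,B9) → r (A8,B11).
So the longest common subsequence has length 5.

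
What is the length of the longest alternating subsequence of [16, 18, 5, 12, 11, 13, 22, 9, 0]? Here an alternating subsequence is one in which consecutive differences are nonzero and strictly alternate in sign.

7

A longest alternating subsequence is 16, 18, 5, 12, 11, 13, 9 (positions 1,2,3,4,5,6,8); its 6 consecutive differences strictly alternate in sign, and length 7 is optimal.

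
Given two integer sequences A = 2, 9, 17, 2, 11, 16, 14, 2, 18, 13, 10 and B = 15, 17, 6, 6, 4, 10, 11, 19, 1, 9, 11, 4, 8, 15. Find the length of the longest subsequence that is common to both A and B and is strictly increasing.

For each value that appears in both, track the longest common increasing run ending there.
The best achievable length is 2; one witness is 9, 11 (A-positions 2,5, B-positions 10,11).

2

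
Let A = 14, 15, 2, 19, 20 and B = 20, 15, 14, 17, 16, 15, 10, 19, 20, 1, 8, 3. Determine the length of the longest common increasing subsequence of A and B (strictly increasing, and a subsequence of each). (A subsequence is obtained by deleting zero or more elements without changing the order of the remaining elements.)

For each value that appears in both, track the longest common increasing run ending there.
The best achievable length is 4; one witness is 14, 15, 19, 20 (A-positions 1,2,4,5, B-positions 3,6,8,9).

4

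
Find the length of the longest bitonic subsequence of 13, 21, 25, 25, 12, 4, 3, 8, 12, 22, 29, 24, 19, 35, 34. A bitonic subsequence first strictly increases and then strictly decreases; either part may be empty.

One longest bitonic subsequence is 4, 8, 12, 22, 29, 24, 19 (positions 6,8,9,10,11,12,13): it rises to 29 then falls. Length 7 is optimal.

7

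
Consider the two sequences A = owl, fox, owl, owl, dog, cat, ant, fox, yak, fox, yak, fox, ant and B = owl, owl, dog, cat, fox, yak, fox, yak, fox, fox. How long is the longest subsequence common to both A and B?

Backtracking the LCS table gives one alignment: owl (A3,B1) → owl (A4,B2) → dog (A5,B3) → cat (A6,B4) → fox (A8,B5) → yak (A9,B6) → fox (A10,B7) → yak (A11,B8) → fox (A12,B10).
So the longest common subsequence has length 9.

9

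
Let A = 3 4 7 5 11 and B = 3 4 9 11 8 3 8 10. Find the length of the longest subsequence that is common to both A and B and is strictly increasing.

A longest common strictly increasing subsequence is 3, 4, 11 (length 3); it appears in order in both A and B, and no longer such subsequence exists.

3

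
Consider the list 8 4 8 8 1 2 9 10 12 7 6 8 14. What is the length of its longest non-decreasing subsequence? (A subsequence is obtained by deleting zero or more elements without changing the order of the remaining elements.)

7

Scanning left to right, the best length ending at each element is: 8→1, 4→1, 8→2, 8→3, 1→1, 2→2, 9→4, 10→5, 12→6, 7→3, 6→3, 8→4, 14→7.
So the longest non-decreasing subsequence has length 7, e.g. 8, 8, 8, 9, 10, 12, 14.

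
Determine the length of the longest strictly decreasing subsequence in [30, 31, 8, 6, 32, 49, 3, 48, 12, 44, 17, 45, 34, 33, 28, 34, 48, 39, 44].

One longest decreasing subsequence is 49, 48, 44, 34, 33, 28 (positions 6,8,10,13,14,15), of length 6; no longer one exists.

6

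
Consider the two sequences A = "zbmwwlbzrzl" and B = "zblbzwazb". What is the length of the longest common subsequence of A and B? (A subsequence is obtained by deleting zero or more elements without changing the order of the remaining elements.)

6

Backtracking the LCS table gives one alignment: z (A1,B1) → b (A2,B2) → l (A6,B3) → b (A7,B4) → z (A8,B5) → z (A10,B8).
So the longest common subsequence has length 6.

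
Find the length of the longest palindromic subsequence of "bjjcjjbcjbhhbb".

Using dp[i][j] = 2 + dp[i+1][j−1] if the ends match, else max(dp[i+1][j], dp[i][j−1]):
dp[1][14] = 8. A witness is bjcjjcjb at positions 1,3,4,5,6,8,9,14.

8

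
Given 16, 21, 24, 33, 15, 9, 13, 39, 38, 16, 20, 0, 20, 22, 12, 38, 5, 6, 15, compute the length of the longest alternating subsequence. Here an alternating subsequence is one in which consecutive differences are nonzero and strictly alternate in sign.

A longest alternating subsequence is 16, 21, 15, 39, 16, 20, 0, 20, 12, 38, 5, 6 (positions 1,2,5,8,10,11,12,13,15,16,17,18); its 11 consecutive differences strictly alternate in sign, and length 12 is optimal.

12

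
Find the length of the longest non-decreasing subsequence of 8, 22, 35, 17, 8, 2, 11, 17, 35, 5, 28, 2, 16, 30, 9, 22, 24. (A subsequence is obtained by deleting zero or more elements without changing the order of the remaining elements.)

6

Let dp[i] be the longest non-decreasing subsequence ending at position i. Then dp = [1, 2, 3, 2, 2, 1, 3, 4, 5, 2, 5, 2, 4, 6, 3, 5, 6].
The maximum is 6; one witness is 8, 8, 11, 17, 28, 30 at positions 1,5,7,8,11,14.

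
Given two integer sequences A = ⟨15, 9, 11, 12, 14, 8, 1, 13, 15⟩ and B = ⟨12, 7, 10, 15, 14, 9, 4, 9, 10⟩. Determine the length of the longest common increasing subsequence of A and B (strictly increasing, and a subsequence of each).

2

A longest common strictly increasing subsequence is 12, 15 (length 2); it appears in order in both A and B, and no longer such subsequence exists.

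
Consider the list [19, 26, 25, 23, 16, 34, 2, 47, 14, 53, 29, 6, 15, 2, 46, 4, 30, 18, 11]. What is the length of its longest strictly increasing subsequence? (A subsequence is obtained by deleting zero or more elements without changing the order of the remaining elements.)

Let dp[i] be the longest increasing subsequence ending at position i. Then dp = [1, 2, 2, 2, 1, 3, 1, 4, 2, 5, 3, 2, 3, 1, 4, 2, 4, 4, 3].
The maximum is 5; one witness is 19, 26, 34, 47, 53 at positions 1,2,6,8,10.

5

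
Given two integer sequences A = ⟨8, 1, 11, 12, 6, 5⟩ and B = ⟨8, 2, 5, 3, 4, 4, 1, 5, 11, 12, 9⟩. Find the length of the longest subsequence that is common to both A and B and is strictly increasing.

A longest common strictly increasing subsequence is 8, 11, 12 (length 3); it appears in order in both A and B, and no longer such subsequence exists.

3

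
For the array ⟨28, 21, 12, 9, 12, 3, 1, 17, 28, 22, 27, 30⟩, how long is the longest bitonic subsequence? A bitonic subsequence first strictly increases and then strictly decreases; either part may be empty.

6

Let inc[i] be the LIS ending at i and dec[i] the longest strictly decreasing subsequence starting at i. inc = [1, 1, 1, 1, 2, 1, 1, 3, 4, 4, 5, 6], dec = [6, 5, 4, 3, 3, 2, 1, 1, 2, 1, 1, 1].
max_i inc[i]+dec[i]−1 = 6, with one witness 28, 21, 12, 9, 3, 1.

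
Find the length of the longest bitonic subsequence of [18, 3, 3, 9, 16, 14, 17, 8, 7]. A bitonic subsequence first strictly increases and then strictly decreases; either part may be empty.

Let inc[i] be the LIS ending at i and dec[i] the longest strictly decreasing subsequence starting at i. inc = [1, 1, 1, 2, 3, 3, 4, 2, 2], dec = [5, 1, 1, 3, 4, 3, 3, 2, 1].
max_i inc[i]+dec[i]−1 = 6, with one witness 3, 9, 16, 14, 8, 7.

6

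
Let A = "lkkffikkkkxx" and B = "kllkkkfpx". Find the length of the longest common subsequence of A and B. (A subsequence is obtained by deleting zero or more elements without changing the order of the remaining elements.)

5

Backtracking the LCS table gives one alignment: l (A1,B3) → k (A2,B5) → k (A3,B6) → f (A4,B7) → x (A12,B9).
So the longest common subsequence has length 5.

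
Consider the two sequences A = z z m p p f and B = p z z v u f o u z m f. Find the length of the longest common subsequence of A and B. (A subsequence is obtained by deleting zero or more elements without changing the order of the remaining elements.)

4

Backtracking the LCS table gives one alignment: z (A1,B3) → z (A2,B9) → m (A3,B10) → f (A6,B11).
So the longest common subsequence has length 4.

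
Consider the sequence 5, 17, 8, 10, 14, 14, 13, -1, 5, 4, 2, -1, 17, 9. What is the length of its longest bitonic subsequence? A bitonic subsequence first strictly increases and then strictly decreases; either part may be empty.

Let inc[i] be the LIS ending at i and dec[i] the longest strictly decreasing subsequence starting at i. inc = [1, 2, 2, 3, 4, 4, 4, 1, 2, 2, 2, 1, 5, 3], dec = [4, 7, 5, 5, 6, 6, 5, 1, 4, 3, 2, 1, 2, 1].
max_i inc[i]+dec[i]−1 = 9, with one witness 5, 8, 10, 14, 13, 5, 4, 2, -1.

9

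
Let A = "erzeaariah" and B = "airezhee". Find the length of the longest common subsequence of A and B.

3

A longest common subsequence is eze (length 3); the LCS DP confirms no longer common subsequence exists.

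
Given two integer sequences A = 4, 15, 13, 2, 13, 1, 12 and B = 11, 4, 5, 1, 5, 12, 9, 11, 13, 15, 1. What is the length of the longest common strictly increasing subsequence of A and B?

2

For each value that appears in both, track the longest common increasing run ending there.
The best achievable length is 2; one witness is 4, 12 (A-positions 1,7, B-positions 2,6).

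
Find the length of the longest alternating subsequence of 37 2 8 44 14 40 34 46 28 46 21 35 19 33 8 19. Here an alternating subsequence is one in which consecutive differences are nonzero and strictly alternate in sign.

Track the best alternating length ending on an up-step vs a down-step at each position: up/down = 1/1, 1/2, 3/2, 3/1, 3/4, 5/4, 5/6, 7/1, 5/8, 9/1, 5/10, 11/10, 5/12, 13/12, 3/14, 15/14.
The maximum over both is 15; one such subsequence is 37, 2, 44, 14, 40, 34, 46, 28, 46, 21, 35, 19, 33, 8, 19.

15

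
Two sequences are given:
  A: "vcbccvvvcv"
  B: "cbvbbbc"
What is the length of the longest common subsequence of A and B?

4

Backtracking the LCS table gives one alignment: c (A2,B1) → b (A3,B2) → v (A6,B3) → c (A9,B7).
So the longest common subsequence has length 4.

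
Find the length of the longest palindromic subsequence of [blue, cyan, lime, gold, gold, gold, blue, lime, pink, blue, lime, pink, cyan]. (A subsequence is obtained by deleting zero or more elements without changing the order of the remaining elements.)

7

One longest palindromic subsequence is cyan lime blue pink blue lime cyan (positions 2,3,7,9,10,11,13); it reads the same forward and backward, and the interval DP gives dp[1][13] = 7.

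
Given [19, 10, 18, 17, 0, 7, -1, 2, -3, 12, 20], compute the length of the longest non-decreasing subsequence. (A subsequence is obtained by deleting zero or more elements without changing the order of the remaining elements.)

4

Let dp[i] be the longest non-decreasing subsequence ending at position i. Then dp = [1, 1, 2, 2, 1, 2, 1, 2, 1, 3, 4].
The maximum is 4; one witness is 0, 7, 12, 20 at positions 5,6,10,11.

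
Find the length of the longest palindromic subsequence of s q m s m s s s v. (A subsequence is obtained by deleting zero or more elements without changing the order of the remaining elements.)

One longest palindromic subsequence is sssss (positions 1,4,6,7,8); it reads the same forward and backward, and the interval DP gives dp[1][9] = 5.

5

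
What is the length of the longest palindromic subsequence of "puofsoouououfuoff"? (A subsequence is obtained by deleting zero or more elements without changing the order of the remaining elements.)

One longest palindromic subsequence is fouuouuof (positions 4,7,8,10,11,12,14,15,17); it reads the same forward and backward, and the interval DP gives dp[1][17] = 9.

9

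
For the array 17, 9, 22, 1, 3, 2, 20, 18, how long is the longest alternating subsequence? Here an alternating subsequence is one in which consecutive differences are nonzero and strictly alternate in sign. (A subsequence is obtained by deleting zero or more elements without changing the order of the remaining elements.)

A longest alternating subsequence is 17, 9, 22, 1, 3, 2, 20, 18 (positions 1,2,3,4,5,6,7,8); its 7 consecutive differences strictly alternate in sign, and length 8 is optimal.

8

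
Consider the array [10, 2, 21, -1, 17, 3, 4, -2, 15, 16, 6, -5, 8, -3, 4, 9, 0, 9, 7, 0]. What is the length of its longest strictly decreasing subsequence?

Let dp[i] be the longest decreasing subsequence ending at position i. Then dp = [1, 2, 1, 3, 2, 3, 3, 4, 3, 3, 4, 5, 4, 5, 5, 4, 6, 4, 5, 6].
The maximum is 6; one witness is 21, 17, 15, 6, 4, 0 at positions 3,5,9,11,15,17.

6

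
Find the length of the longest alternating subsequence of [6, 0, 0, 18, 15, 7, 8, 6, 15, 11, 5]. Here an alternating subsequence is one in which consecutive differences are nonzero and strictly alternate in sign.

A longest alternating subsequence is 6, 0, 18, 7, 8, 6, 15, 11 (positions 1,2,4,6,7,8,9,10); its 7 consecutive differences strictly alternate in sign, and length 8 is optimal.

8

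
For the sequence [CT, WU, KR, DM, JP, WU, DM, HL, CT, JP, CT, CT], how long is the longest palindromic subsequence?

5

One longest palindromic subsequence is CT CT JP CT CT (positions 1,9,10,11,12); it reads the same forward and backward, and the interval DP gives dp[1][12] = 5.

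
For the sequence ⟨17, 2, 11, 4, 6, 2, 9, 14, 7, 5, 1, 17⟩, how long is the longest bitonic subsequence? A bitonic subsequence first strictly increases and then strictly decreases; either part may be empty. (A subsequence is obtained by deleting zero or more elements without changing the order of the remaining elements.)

8

One longest bitonic subsequence is 2, 4, 6, 9, 14, 7, 5, 1 (positions 2,4,5,7,8,9,10,11): it rises to 14 then falls. Length 8 is optimal.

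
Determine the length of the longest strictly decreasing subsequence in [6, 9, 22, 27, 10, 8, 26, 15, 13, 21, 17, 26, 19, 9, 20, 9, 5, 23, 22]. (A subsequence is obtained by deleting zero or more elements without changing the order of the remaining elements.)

6

Scanning left to right, the best length ending at each element is: 6→1, 9→1, 22→1, 27→1, 10→2, 8→3, 26→2, 15→3, 13→4, 21→3, 17→4, 26→2, 19→4, 9→5, 20→4, 9→5, 5→6, 23→3, 22→4.
So the longest decreasing subsequence has length 6, e.g. 27, 26, 15, 13, 9, 5.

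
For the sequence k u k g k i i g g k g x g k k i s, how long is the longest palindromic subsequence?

Using dp[i][j] = 2 + dp[i+1][j−1] if the ends match, else max(dp[i+1][j], dp[i][j−1]):
dp[1][17] = 10. A witness is kkgkggkgkk at positions 1,3,4,5,8,9,10,13,14,15.

10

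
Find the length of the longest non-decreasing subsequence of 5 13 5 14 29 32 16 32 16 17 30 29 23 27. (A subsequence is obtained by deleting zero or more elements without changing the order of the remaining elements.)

8

Let dp[i] be the longest non-decreasing subsequence ending at position i. Then dp = [1, 2, 2, 3, 4, 5, 4, 6, 5, 6, 7, 7, 7, 8].
The maximum is 8; one witness is 5, 13, 14, 16, 16, 17, 23, 27 at positions 1,2,4,7,9,10,13,14.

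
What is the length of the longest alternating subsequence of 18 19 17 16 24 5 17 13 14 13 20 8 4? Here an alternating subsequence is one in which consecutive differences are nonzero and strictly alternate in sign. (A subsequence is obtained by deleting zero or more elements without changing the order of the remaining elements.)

A longest alternating subsequence is 18, 19, 17, 24, 5, 17, 13, 14, 13, 20, 8 (positions 1,2,3,5,6,7,8,9,10,11,12); its 10 consecutive differences strictly alternate in sign, and length 11 is optimal.

11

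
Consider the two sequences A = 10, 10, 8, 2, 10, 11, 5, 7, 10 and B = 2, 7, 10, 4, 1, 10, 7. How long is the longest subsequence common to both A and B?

3

Backtracking the LCS table gives one alignment: 10 (A1,B3) → 10 (A5,B6) → 7 (A8,B7).
So the longest common subsequence has length 3.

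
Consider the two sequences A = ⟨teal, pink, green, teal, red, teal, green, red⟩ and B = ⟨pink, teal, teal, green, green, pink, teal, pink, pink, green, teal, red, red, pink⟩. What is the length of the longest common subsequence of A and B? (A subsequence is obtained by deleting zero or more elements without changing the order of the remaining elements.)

A longest common subsequence is teal, pink, green, teal, red, red (length 6); the LCS DP confirms no longer common subsequence exists.

6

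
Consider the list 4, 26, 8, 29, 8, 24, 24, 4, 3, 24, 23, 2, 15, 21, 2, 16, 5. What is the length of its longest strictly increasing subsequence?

4

One longest increasing subsequence is 4, 8, 15, 21 (positions 1,3,13,14), of length 4; no longer one exists.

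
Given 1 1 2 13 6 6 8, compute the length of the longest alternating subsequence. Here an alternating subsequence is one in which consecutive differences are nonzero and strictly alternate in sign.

4

Track the best alternating length ending on an up-step vs a down-step at each position: up/down = 1/1, 1/1, 2/1, 2/1, 2/3, 2/3, 4/3.
The maximum over both is 4; one such subsequence is 1, 13, 6, 8.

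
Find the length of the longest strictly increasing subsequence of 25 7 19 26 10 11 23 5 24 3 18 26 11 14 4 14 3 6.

6

One longest increasing subsequence is 7, 10, 11, 23, 24, 26 (positions 2,5,6,7,9,12), of length 6; no longer one exists.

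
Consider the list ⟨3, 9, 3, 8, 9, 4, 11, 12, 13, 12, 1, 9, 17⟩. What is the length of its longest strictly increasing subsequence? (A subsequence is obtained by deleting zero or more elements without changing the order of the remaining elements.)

Scanning left to right, the best length ending at each element is: 3→1, 9→2, 3→1, 8→2, 9→3, 4→2, 11→4, 12→5, 13→6, 12→5, 1→1, 9→3, 17→7.
So the longest increasing subsequence has length 7, e.g. 3, 8, 9, 11, 12, 13, 17.

7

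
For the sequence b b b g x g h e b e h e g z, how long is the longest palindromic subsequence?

7

Using dp[i][j] = 2 + dp[i+1][j−1] if the ends match, else max(dp[i+1][j], dp[i][j−1]):
dp[1][14] = 7. A witness is ghebehg at positions 6,7,8,9,10,11,13.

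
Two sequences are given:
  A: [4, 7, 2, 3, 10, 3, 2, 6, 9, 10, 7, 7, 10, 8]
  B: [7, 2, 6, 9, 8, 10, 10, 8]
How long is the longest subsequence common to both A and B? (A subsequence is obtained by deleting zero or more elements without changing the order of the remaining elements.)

7

Backtracking the LCS table gives one alignment: 7 (A2,B1) → 2 (A7,B2) → 6 (A8,B3) → 9 (A9,B4) → 10 (A10,B6) → 10 (A13,B7) → 8 (A14,B8).
So the longest common subsequence has length 7.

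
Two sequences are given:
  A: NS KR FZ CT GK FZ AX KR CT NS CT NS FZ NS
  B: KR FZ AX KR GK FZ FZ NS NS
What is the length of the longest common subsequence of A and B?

A longest common subsequence is KR, FZ, GK, FZ, NS, NS (length 6); the LCS DP confirms no longer common subsequence exists.

6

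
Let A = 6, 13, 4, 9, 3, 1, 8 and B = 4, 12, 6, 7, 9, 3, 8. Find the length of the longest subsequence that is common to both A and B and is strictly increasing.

For each value that appears in both, track the longest common increasing run ending there.
The best achievable length is 2; one witness is 4, 9 (A-positions 3,4, B-positions 1,5).

2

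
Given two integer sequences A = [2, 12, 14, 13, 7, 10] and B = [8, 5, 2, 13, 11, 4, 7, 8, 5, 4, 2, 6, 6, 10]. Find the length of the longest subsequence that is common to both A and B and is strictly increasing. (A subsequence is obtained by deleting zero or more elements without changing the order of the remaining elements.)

3

A longest common strictly increasing subsequence is 2, 7, 10 (length 3); it appears in order in both A and B, and no longer such subsequence exists.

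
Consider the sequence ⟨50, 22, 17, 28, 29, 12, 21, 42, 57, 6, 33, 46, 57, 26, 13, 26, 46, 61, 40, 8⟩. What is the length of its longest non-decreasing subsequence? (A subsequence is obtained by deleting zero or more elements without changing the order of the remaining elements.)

Let dp[i] be the longest non-decreasing subsequence ending at position i. Then dp = [1, 1, 1, 2, 3, 1, 2, 4, 5, 1, 4, 5, 6, 3, 2, 4, 6, 7, 5, 2].
The maximum is 7; one witness is 22, 28, 29, 42, 57, 57, 61 at positions 2,4,5,8,9,13,18.

7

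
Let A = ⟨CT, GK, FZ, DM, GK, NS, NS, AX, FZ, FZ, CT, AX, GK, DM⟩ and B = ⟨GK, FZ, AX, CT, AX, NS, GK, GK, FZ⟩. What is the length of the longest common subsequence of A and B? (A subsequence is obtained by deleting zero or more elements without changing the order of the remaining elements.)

6

A longest common subsequence is GK, FZ, AX, CT, AX, GK (length 6); the LCS DP confirms no longer common subsequence exists.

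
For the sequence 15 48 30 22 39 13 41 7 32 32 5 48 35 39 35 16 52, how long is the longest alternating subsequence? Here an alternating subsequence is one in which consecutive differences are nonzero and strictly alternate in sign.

14

Track the best alternating length ending on an up-step vs a down-step at each position: up/down = 1/1, 2/1, 2/3, 2/3, 4/3, 1/5, 6/3, 1/7, 8/7, 8/7, 1/9, 10/1, 10/11, 12/11, 10/13, 10/13, 14/1.
The maximum over both is 14; one such subsequence is 15, 48, 30, 39, 13, 41, 7, 32, 5, 48, 35, 39, 35, 52.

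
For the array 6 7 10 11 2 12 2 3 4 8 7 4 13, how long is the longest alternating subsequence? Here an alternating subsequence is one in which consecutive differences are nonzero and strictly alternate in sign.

Track the best alternating length ending on an up-step vs a down-step at each position: up/down = 1/1, 2/1, 2/1, 2/1, 1/3, 4/1, 1/5, 6/5, 6/5, 6/5, 6/7, 6/7, 8/1.
The maximum over both is 8; one such subsequence is 6, 7, 2, 12, 2, 8, 7, 13.

8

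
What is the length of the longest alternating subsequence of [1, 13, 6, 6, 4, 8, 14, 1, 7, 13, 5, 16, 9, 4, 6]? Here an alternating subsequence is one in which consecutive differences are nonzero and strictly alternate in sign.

A longest alternating subsequence is 1, 13, 6, 8, 1, 7, 5, 16, 4, 6 (positions 1,2,3,6,8,9,11,12,14,15); its 9 consecutive differences strictly alternate in sign, and length 10 is optimal.

10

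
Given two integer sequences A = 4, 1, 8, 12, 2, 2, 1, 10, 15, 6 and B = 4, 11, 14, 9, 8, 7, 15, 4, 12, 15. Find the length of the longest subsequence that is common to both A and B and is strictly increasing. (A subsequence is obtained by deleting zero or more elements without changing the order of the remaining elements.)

4

For each value that appears in both, track the longest common increasing run ending there.
The best achievable length is 4; one witness is 4, 8, 12, 15 (A-positions 1,3,4,9, B-positions 1,5,9,10).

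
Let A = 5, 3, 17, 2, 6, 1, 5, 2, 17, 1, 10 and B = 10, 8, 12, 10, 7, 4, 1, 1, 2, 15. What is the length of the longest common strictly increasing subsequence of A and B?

2

For each value that appears in both, track the longest common increasing run ending there.
The best achievable length is 2; one witness is 1, 2 (A-positions 6,8, B-positions 7,9).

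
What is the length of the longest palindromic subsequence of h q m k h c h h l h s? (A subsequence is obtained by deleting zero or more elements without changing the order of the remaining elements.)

One longest palindromic subsequence is hhhhh (positions 1,5,7,8,10); it reads the same forward and backward, and the interval DP gives dp[1][11] = 5.

5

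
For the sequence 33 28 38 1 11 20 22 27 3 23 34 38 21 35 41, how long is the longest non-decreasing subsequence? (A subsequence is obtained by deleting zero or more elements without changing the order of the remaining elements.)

One longest non-decreasing subsequence is 1, 11, 20, 22, 27, 34, 38, 41 (positions 4,5,6,7,8,11,12,15), of length 8; no longer one exists.

8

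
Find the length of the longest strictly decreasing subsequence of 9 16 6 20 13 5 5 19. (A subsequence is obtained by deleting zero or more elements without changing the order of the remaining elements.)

Let dp[i] be the longest decreasing subsequence ending at position i. Then dp = [1, 1, 2, 1, 2, 3, 3, 2].
The maximum is 3; one witness is 9, 6, 5 at positions 1,3,6.

3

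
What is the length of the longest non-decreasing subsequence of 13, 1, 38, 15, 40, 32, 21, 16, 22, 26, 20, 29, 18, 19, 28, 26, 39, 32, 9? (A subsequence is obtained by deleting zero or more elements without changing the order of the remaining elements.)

7

One longest non-decreasing subsequence is 13, 15, 21, 22, 26, 29, 39 (positions 1,4,7,9,10,12,17), of length 7; no longer one exists.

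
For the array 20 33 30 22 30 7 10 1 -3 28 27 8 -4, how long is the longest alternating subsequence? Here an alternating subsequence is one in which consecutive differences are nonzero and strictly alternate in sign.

Track the best alternating length ending on an up-step vs a down-step at each position: up/down = 1/1, 2/1, 2/3, 2/3, 4/3, 1/5, 6/5, 1/7, 1/7, 8/5, 8/9, 8/9, 1/9.
The maximum over both is 9; one such subsequence is 20, 33, 22, 30, 7, 10, 1, 28, 27.

9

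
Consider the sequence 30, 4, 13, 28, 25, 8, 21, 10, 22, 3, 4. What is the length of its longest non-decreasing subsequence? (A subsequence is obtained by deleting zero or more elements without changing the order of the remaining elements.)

4

One longest non-decreasing subsequence is 4, 13, 21, 22 (positions 2,3,7,9), of length 4; no longer one exists.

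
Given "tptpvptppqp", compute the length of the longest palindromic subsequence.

Using dp[i][j] = 2 + dp[i+1][j−1] if the ends match, else max(dp[i+1][j], dp[i][j−1]):
dp[1][11] = 7. A witness is ppptppp at positions 2,4,6,7,8,9,11.

7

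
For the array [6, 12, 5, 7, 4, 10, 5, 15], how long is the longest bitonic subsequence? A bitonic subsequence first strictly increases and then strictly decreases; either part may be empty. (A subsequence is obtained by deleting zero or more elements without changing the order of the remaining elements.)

Let inc[i] be the LIS ending at i and dec[i] the longest strictly decreasing subsequence starting at i. inc = [1, 2, 1, 2, 1, 3, 2, 4], dec = [3, 3, 2, 2, 1, 2, 1, 1].
max_i inc[i]+dec[i]−1 = 4, with one witness 6, 12, 10, 5.

4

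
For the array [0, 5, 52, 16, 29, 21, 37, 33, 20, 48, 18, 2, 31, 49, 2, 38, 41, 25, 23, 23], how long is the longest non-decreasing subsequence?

7

Scanning left to right, the best length ending at each element is: 0→1, 5→2, 52→3, 16→3, 29→4, 21→4, 37→5, 33→5, 20→4, 48→6, 18→4, 2→2, 31→5, 49→7, 2→3, 38→6, 41→7, 25→5, 23→5, 23→6.
So the longest non-decreasing subsequence has length 7, e.g. 0, 5, 16, 29, 37, 48, 49.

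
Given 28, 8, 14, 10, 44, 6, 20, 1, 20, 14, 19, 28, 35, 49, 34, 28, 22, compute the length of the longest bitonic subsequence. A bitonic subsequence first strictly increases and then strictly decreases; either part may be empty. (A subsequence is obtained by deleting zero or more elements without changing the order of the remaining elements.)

10

One longest bitonic subsequence is 8, 10, 14, 19, 28, 35, 49, 34, 28, 22 (positions 2,4,10,11,12,13,14,15,16,17): it rises to 49 then falls. Length 10 is optimal.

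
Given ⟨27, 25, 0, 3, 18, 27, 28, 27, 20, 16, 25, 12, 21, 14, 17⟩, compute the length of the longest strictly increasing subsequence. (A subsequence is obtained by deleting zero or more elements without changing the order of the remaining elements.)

5

Scanning left to right, the best length ending at each element is: 27→1, 25→1, 0→1, 3→2, 18→3, 27→4, 28→5, 27→4, 20→4, 16→3, 25→5, 12→3, 21→5, 14→4, 17→5.
So the longest increasing subsequence has length 5, e.g. 0, 3, 18, 27, 28.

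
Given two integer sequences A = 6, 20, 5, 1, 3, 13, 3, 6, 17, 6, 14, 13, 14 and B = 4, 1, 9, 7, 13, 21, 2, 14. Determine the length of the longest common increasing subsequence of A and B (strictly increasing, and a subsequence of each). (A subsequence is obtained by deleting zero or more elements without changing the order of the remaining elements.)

For each value that appears in both, track the longest common increasing run ending there.
The best achievable length is 3; one witness is 1, 13, 14 (A-positions 4,6,11, B-positions 2,5,8).

3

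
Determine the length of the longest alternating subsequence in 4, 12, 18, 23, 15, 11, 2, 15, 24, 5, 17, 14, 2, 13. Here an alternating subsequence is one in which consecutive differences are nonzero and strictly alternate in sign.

A longest alternating subsequence is 4, 12, 11, 15, 5, 17, 2, 13 (positions 1,2,6,8,10,11,13,14); its 7 consecutive differences strictly alternate in sign, and length 8 is optimal.

8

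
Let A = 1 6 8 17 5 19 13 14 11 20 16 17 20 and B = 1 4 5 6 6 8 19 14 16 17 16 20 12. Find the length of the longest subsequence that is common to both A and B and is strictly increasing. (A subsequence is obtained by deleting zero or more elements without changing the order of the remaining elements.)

A longest common strictly increasing subsequence is 1, 6, 8, 14, 16, 17, 20 (length 7); it appears in order in both A and B, and no longer such subsequence exists.

7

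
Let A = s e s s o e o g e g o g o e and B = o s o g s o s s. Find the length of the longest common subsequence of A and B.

A longest common subsequence is sogo (length 4); the LCS DP confirms no longer common subsequence exists.

4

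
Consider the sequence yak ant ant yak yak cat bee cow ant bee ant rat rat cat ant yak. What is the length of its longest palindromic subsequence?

One longest palindromic subsequence is yak ant cat ant bee ant cat ant yak (positions 1,2,6,9,10,11,14,15,16); it reads the same forward and backward, and the interval DP gives dp[1][16] = 9.

9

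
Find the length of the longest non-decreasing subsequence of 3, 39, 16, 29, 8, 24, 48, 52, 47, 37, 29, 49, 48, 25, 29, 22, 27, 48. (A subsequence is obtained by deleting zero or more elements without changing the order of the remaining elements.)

Let dp[i] be the longest non-decreasing subsequence ending at position i. Then dp = [1, 2, 2, 3, 2, 3, 4, 5, 4, 4, 4, 5, 5, 4, 5, 3, 5, 6].
The maximum is 6; one witness is 3, 16, 29, 48, 48, 48 at positions 1,3,4,7,13,18.

6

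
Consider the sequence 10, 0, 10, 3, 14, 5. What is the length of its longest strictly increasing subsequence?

3

Let dp[i] be the longest increasing subsequence ending at position i. Then dp = [1, 1, 2, 2, 3, 3].
The maximum is 3; one witness is 0, 10, 14 at positions 2,3,5.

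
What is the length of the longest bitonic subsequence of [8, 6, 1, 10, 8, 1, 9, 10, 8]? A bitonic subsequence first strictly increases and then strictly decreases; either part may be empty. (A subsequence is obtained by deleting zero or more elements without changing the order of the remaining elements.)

5

Let inc[i] be the LIS ending at i and dec[i] the longest strictly decreasing subsequence starting at i. inc = [1, 1, 1, 2, 2, 1, 3, 4, 2], dec = [3, 2, 1, 3, 2, 1, 2, 2, 1].
max_i inc[i]+dec[i]−1 = 5, with one witness 6, 8, 9, 10, 8.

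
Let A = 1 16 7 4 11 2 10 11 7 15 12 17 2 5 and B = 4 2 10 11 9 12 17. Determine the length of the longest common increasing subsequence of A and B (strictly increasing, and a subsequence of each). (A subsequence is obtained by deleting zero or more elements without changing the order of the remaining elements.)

5

A longest common strictly increasing subsequence is 4, 10, 11, 12, 17 (length 5); it appears in order in both A and B, and no longer such subsequence exists.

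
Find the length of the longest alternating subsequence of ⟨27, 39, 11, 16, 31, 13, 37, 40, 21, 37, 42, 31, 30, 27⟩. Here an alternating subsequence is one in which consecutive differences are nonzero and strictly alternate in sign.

9

Track the best alternating length ending on an up-step vs a down-step at each position: up/down = 1/1, 2/1, 1/3, 4/3, 4/3, 4/5, 6/3, 6/1, 6/7, 8/7, 8/1, 8/9, 8/9, 8/9.
The maximum over both is 9; one such subsequence is 27, 39, 11, 16, 13, 37, 21, 37, 31.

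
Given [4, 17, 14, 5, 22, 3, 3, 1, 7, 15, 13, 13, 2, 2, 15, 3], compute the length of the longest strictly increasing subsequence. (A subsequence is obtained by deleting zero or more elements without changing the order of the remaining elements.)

Scanning left to right, the best length ending at each element is: 4→1, 17→2, 14→2, 5→2, 22→3, 3→1, 3→1, 1→1, 7→3, 15→4, 13→4, 13→4, 2→2, 2→2, 15→5, 3→3.
So the longest increasing subsequence has length 5, e.g. 4, 5, 7, 13, 15.

5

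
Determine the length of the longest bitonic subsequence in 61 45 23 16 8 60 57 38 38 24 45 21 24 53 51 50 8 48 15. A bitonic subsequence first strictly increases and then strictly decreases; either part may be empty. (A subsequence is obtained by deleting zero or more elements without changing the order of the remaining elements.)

8

Let inc[i] be the LIS ending at i and dec[i] the longest strictly decreasing subsequence starting at i. inc = [1, 1, 1, 1, 1, 2, 2, 2, 2, 2, 3, 2, 3, 4, 4, 4, 1, 4, 2], dec = [8, 5, 3, 2, 1, 7, 6, 4, 4, 3, 3, 2, 2, 5, 4, 3, 1, 2, 1].
max_i inc[i]+dec[i]−1 = 8, with one witness 61, 60, 57, 53, 51, 50, 48, 15.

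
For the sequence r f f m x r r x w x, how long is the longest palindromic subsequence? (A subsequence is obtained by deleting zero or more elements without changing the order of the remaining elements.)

4

Using dp[i][j] = 2 + dp[i+1][j−1] if the ends match, else max(dp[i+1][j], dp[i][j−1]):
dp[1][10] = 4. A witness is xrrx at positions 5,6,7,10.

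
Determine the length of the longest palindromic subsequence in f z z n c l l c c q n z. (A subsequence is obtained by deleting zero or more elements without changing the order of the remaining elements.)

8

Using dp[i][j] = 2 + dp[i+1][j−1] if the ends match, else max(dp[i+1][j], dp[i][j−1]):
dp[1][12] = 8. A witness is zncllcnz at positions 2,4,5,6,7,9,11,12.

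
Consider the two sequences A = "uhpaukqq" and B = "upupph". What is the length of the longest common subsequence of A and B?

A longest common subsequence is upu (length 3); the LCS DP confirms no longer common subsequence exists.

3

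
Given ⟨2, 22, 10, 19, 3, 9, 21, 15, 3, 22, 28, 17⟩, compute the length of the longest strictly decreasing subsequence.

Let dp[i] be the longest decreasing subsequence ending at position i. Then dp = [1, 1, 2, 2, 3, 3, 2, 3, 4, 1, 1, 3].
The maximum is 4; one witness is 22, 10, 9, 3 at positions 2,3,6,9.

4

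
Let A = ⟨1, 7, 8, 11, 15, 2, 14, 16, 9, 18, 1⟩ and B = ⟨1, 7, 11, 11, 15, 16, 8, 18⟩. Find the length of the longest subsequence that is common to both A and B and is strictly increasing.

A longest common strictly increasing subsequence is 1, 7, 11, 15, 16, 18 (length 6); it appears in order in both A and B, and no longer such subsequence exists.

6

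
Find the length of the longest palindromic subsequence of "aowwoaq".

One longest palindromic subsequence is aowwoa (positions 1,2,3,4,5,6); it reads the same forward and backward, and the interval DP gives dp[1][7] = 6.

6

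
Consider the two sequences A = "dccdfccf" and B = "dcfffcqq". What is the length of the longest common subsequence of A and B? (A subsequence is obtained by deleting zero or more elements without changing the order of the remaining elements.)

4

Backtracking the LCS table gives one alignment: d (A1,B1) → c (A2,B2) → f (A5,B5) → c (A6,B6).
So the longest common subsequence has length 4.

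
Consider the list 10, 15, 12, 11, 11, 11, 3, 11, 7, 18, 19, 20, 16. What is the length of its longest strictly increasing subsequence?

Let dp[i] be the longest increasing subsequence ending at position i. Then dp = [1, 2, 2, 2, 2, 2, 1, 2, 2, 3, 4, 5, 3].
The maximum is 5; one witness is 10, 15, 18, 19, 20 at positions 1,2,10,11,12.

5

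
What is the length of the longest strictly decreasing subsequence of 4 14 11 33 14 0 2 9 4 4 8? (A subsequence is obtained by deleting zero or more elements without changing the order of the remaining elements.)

Scanning left to right, the best length ending at each element is: 4→1, 14→1, 11→2, 33→1, 14→2, 0→3, 2→3, 9→3, 4→4, 4→4, 8→4.
So the longest decreasing subsequence has length 4, e.g. 14, 11, 9, 4.

4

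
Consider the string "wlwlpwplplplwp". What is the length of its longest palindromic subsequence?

One longest palindromic subsequence is pwlplplwp (positions 5,6,8,9,10,11,12,13,14); it reads the same forward and backward, and the interval DP gives dp[1][14] = 9.

9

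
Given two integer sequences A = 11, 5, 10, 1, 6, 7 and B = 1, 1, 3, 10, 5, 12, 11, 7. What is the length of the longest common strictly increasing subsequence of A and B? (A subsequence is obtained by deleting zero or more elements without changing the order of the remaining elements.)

For each value that appears in both, track the longest common increasing run ending there.
The best achievable length is 2; one witness is 1, 7 (A-positions 4,6, B-positions 1,8).

2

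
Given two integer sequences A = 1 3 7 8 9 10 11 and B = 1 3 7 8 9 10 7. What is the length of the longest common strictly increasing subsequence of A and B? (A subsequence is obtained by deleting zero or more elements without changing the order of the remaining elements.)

A longest common strictly increasing subsequence is 1, 3, 7, 8, 9, 10 (length 6); it appears in order in both A and B, and no longer such subsequence exists.

6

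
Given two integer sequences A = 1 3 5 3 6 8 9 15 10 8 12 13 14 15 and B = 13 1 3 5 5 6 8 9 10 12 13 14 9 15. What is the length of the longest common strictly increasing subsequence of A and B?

For each value that appears in both, track the longest common increasing run ending there.
The best achievable length is 11; one witness is 1, 3, 5, 6, 8, 9, 10, 12, 13, 14, 15 (A-positions 1,2,3,5,6,7,9,11,12,13,14, B-positions 2,3,4,6,7,8,9,10,11,12,14).

11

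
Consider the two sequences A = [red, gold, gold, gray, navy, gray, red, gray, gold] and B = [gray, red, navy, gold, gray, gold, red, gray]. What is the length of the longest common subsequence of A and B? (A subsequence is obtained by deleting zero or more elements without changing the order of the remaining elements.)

A longest common subsequence is red, gold, gold, red, gray (length 5); the LCS DP confirms no longer common subsequence exists.

5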